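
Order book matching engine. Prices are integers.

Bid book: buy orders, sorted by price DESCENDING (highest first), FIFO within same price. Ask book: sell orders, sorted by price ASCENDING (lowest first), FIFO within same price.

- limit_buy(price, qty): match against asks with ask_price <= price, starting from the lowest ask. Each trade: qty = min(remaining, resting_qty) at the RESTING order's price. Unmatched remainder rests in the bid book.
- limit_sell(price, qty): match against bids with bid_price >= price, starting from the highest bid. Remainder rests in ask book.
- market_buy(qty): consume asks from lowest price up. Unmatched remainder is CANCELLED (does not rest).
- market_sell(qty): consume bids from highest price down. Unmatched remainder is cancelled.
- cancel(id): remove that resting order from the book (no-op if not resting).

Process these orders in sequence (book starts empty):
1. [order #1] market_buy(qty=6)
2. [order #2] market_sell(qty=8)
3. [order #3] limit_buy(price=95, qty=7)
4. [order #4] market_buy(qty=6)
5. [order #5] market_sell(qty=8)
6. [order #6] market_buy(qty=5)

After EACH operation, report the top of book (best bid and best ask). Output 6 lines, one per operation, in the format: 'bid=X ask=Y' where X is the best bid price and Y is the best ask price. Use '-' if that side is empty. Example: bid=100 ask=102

Answer: bid=- ask=-
bid=- ask=-
bid=95 ask=-
bid=95 ask=-
bid=- ask=-
bid=- ask=-

Derivation:
After op 1 [order #1] market_buy(qty=6): fills=none; bids=[-] asks=[-]
After op 2 [order #2] market_sell(qty=8): fills=none; bids=[-] asks=[-]
After op 3 [order #3] limit_buy(price=95, qty=7): fills=none; bids=[#3:7@95] asks=[-]
After op 4 [order #4] market_buy(qty=6): fills=none; bids=[#3:7@95] asks=[-]
After op 5 [order #5] market_sell(qty=8): fills=#3x#5:7@95; bids=[-] asks=[-]
After op 6 [order #6] market_buy(qty=5): fills=none; bids=[-] asks=[-]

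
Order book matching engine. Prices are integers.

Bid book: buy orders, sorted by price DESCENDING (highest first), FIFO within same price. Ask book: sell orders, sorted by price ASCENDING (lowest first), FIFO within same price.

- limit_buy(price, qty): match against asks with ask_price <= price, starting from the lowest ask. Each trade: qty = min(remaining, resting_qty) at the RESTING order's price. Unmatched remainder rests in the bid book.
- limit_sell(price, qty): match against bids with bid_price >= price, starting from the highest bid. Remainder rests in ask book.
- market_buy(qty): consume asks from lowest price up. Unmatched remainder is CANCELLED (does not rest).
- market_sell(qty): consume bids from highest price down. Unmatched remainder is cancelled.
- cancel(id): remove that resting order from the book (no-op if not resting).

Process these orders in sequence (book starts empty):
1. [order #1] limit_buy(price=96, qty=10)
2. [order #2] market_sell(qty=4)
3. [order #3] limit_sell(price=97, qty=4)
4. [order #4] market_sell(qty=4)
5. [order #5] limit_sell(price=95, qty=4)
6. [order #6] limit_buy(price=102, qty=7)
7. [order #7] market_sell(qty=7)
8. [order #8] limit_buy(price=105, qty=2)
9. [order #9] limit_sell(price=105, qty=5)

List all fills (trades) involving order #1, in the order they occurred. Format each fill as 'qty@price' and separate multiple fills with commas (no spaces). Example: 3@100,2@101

Answer: 4@96,4@96,2@96

Derivation:
After op 1 [order #1] limit_buy(price=96, qty=10): fills=none; bids=[#1:10@96] asks=[-]
After op 2 [order #2] market_sell(qty=4): fills=#1x#2:4@96; bids=[#1:6@96] asks=[-]
After op 3 [order #3] limit_sell(price=97, qty=4): fills=none; bids=[#1:6@96] asks=[#3:4@97]
After op 4 [order #4] market_sell(qty=4): fills=#1x#4:4@96; bids=[#1:2@96] asks=[#3:4@97]
After op 5 [order #5] limit_sell(price=95, qty=4): fills=#1x#5:2@96; bids=[-] asks=[#5:2@95 #3:4@97]
After op 6 [order #6] limit_buy(price=102, qty=7): fills=#6x#5:2@95 #6x#3:4@97; bids=[#6:1@102] asks=[-]
After op 7 [order #7] market_sell(qty=7): fills=#6x#7:1@102; bids=[-] asks=[-]
After op 8 [order #8] limit_buy(price=105, qty=2): fills=none; bids=[#8:2@105] asks=[-]
After op 9 [order #9] limit_sell(price=105, qty=5): fills=#8x#9:2@105; bids=[-] asks=[#9:3@105]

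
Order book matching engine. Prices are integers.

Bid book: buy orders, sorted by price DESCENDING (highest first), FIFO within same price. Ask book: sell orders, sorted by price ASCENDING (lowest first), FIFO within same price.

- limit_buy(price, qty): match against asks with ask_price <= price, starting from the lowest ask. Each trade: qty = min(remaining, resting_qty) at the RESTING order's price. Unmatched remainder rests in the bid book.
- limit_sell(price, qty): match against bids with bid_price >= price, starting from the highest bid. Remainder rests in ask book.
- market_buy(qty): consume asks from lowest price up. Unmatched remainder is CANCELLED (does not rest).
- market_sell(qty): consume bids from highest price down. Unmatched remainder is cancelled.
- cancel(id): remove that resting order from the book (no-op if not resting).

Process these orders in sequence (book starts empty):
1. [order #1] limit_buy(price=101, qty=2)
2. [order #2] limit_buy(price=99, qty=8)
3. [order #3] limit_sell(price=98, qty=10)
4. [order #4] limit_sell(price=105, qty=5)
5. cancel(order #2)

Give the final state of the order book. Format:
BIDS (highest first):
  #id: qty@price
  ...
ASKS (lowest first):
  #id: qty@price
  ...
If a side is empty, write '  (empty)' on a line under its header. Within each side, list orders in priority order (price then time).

Answer: BIDS (highest first):
  (empty)
ASKS (lowest first):
  #4: 5@105

Derivation:
After op 1 [order #1] limit_buy(price=101, qty=2): fills=none; bids=[#1:2@101] asks=[-]
After op 2 [order #2] limit_buy(price=99, qty=8): fills=none; bids=[#1:2@101 #2:8@99] asks=[-]
After op 3 [order #3] limit_sell(price=98, qty=10): fills=#1x#3:2@101 #2x#3:8@99; bids=[-] asks=[-]
After op 4 [order #4] limit_sell(price=105, qty=5): fills=none; bids=[-] asks=[#4:5@105]
After op 5 cancel(order #2): fills=none; bids=[-] asks=[#4:5@105]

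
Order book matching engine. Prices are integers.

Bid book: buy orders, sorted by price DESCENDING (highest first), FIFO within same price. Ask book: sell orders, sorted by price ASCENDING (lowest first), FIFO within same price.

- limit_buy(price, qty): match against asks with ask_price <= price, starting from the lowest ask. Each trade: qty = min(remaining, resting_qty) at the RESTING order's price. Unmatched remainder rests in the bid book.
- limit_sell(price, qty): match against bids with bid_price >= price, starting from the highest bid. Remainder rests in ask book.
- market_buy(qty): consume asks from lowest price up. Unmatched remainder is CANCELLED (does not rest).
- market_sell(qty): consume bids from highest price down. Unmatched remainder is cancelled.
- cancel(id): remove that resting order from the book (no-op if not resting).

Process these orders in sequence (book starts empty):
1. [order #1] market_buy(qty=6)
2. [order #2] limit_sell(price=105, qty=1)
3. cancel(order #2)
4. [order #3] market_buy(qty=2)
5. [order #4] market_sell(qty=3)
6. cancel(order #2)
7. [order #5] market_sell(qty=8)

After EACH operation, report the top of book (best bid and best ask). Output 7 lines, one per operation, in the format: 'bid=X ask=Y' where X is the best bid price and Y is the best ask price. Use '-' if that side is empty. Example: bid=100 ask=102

After op 1 [order #1] market_buy(qty=6): fills=none; bids=[-] asks=[-]
After op 2 [order #2] limit_sell(price=105, qty=1): fills=none; bids=[-] asks=[#2:1@105]
After op 3 cancel(order #2): fills=none; bids=[-] asks=[-]
After op 4 [order #3] market_buy(qty=2): fills=none; bids=[-] asks=[-]
After op 5 [order #4] market_sell(qty=3): fills=none; bids=[-] asks=[-]
After op 6 cancel(order #2): fills=none; bids=[-] asks=[-]
After op 7 [order #5] market_sell(qty=8): fills=none; bids=[-] asks=[-]

Answer: bid=- ask=-
bid=- ask=105
bid=- ask=-
bid=- ask=-
bid=- ask=-
bid=- ask=-
bid=- ask=-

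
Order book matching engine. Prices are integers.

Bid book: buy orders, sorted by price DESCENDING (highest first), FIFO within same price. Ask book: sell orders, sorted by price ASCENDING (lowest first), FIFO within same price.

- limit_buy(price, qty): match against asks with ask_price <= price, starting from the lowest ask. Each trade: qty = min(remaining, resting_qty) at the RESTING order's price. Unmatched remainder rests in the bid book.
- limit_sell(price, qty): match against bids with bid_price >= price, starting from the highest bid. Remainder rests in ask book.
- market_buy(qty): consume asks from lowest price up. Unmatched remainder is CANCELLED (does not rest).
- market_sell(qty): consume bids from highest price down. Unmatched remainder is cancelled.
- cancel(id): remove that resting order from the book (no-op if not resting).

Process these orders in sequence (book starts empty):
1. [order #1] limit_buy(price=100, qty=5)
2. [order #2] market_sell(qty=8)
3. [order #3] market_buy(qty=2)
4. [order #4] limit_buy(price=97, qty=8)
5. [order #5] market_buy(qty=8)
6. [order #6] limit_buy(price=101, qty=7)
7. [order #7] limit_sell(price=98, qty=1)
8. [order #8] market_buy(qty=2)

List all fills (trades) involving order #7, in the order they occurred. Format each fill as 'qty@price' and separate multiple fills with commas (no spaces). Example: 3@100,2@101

Answer: 1@101

Derivation:
After op 1 [order #1] limit_buy(price=100, qty=5): fills=none; bids=[#1:5@100] asks=[-]
After op 2 [order #2] market_sell(qty=8): fills=#1x#2:5@100; bids=[-] asks=[-]
After op 3 [order #3] market_buy(qty=2): fills=none; bids=[-] asks=[-]
After op 4 [order #4] limit_buy(price=97, qty=8): fills=none; bids=[#4:8@97] asks=[-]
After op 5 [order #5] market_buy(qty=8): fills=none; bids=[#4:8@97] asks=[-]
After op 6 [order #6] limit_buy(price=101, qty=7): fills=none; bids=[#6:7@101 #4:8@97] asks=[-]
After op 7 [order #7] limit_sell(price=98, qty=1): fills=#6x#7:1@101; bids=[#6:6@101 #4:8@97] asks=[-]
After op 8 [order #8] market_buy(qty=2): fills=none; bids=[#6:6@101 #4:8@97] asks=[-]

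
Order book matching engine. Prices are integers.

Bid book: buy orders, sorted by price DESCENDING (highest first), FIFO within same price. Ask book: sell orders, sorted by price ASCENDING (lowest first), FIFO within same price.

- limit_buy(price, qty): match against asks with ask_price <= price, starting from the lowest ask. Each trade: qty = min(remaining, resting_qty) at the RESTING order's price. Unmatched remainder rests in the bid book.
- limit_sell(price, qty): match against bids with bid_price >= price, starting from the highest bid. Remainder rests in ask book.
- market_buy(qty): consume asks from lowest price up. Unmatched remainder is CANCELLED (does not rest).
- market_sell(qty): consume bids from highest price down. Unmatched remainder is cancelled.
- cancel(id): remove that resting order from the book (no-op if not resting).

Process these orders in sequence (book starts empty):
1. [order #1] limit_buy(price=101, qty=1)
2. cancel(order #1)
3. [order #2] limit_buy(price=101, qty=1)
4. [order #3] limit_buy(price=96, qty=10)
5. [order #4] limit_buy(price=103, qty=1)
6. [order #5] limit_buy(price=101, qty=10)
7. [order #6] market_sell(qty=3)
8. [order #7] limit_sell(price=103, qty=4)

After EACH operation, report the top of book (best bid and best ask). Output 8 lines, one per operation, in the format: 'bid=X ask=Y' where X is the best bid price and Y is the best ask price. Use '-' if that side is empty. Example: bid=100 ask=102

Answer: bid=101 ask=-
bid=- ask=-
bid=101 ask=-
bid=101 ask=-
bid=103 ask=-
bid=103 ask=-
bid=101 ask=-
bid=101 ask=103

Derivation:
After op 1 [order #1] limit_buy(price=101, qty=1): fills=none; bids=[#1:1@101] asks=[-]
After op 2 cancel(order #1): fills=none; bids=[-] asks=[-]
After op 3 [order #2] limit_buy(price=101, qty=1): fills=none; bids=[#2:1@101] asks=[-]
After op 4 [order #3] limit_buy(price=96, qty=10): fills=none; bids=[#2:1@101 #3:10@96] asks=[-]
After op 5 [order #4] limit_buy(price=103, qty=1): fills=none; bids=[#4:1@103 #2:1@101 #3:10@96] asks=[-]
After op 6 [order #5] limit_buy(price=101, qty=10): fills=none; bids=[#4:1@103 #2:1@101 #5:10@101 #3:10@96] asks=[-]
After op 7 [order #6] market_sell(qty=3): fills=#4x#6:1@103 #2x#6:1@101 #5x#6:1@101; bids=[#5:9@101 #3:10@96] asks=[-]
After op 8 [order #7] limit_sell(price=103, qty=4): fills=none; bids=[#5:9@101 #3:10@96] asks=[#7:4@103]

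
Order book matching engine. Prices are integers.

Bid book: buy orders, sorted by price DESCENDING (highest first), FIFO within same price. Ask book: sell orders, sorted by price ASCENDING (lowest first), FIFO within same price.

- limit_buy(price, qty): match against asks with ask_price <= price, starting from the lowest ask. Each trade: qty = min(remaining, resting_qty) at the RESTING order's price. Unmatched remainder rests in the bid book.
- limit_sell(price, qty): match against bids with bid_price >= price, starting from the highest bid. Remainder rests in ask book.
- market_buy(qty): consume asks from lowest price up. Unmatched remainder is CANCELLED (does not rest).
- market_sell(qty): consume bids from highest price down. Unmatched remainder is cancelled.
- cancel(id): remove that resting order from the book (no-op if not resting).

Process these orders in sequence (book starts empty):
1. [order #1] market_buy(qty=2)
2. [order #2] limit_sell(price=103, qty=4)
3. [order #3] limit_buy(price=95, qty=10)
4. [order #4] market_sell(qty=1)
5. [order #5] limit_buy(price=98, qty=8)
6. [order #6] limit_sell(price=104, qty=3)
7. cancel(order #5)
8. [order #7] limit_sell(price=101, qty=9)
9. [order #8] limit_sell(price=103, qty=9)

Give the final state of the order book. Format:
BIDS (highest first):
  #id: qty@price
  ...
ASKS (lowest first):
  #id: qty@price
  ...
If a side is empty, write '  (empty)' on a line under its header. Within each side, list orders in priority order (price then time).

After op 1 [order #1] market_buy(qty=2): fills=none; bids=[-] asks=[-]
After op 2 [order #2] limit_sell(price=103, qty=4): fills=none; bids=[-] asks=[#2:4@103]
After op 3 [order #3] limit_buy(price=95, qty=10): fills=none; bids=[#3:10@95] asks=[#2:4@103]
After op 4 [order #4] market_sell(qty=1): fills=#3x#4:1@95; bids=[#3:9@95] asks=[#2:4@103]
After op 5 [order #5] limit_buy(price=98, qty=8): fills=none; bids=[#5:8@98 #3:9@95] asks=[#2:4@103]
After op 6 [order #6] limit_sell(price=104, qty=3): fills=none; bids=[#5:8@98 #3:9@95] asks=[#2:4@103 #6:3@104]
After op 7 cancel(order #5): fills=none; bids=[#3:9@95] asks=[#2:4@103 #6:3@104]
After op 8 [order #7] limit_sell(price=101, qty=9): fills=none; bids=[#3:9@95] asks=[#7:9@101 #2:4@103 #6:3@104]
After op 9 [order #8] limit_sell(price=103, qty=9): fills=none; bids=[#3:9@95] asks=[#7:9@101 #2:4@103 #8:9@103 #6:3@104]

Answer: BIDS (highest first):
  #3: 9@95
ASKS (lowest first):
  #7: 9@101
  #2: 4@103
  #8: 9@103
  #6: 3@104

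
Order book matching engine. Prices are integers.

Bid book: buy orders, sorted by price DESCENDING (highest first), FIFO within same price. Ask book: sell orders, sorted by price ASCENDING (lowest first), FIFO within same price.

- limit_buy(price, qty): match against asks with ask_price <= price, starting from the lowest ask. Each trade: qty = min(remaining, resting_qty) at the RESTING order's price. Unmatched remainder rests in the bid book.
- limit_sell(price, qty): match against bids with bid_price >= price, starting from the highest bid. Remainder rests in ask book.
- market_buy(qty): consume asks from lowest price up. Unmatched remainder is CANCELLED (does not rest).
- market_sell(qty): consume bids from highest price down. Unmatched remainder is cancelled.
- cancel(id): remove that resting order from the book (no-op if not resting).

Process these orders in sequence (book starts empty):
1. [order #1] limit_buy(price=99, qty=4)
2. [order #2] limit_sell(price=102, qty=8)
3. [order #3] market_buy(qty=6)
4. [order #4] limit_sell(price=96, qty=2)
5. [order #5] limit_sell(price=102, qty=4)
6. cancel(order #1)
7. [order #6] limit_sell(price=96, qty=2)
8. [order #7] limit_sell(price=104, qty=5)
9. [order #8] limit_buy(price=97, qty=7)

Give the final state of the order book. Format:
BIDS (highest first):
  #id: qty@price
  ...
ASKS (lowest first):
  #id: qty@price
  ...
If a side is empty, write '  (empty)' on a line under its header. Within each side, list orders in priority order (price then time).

After op 1 [order #1] limit_buy(price=99, qty=4): fills=none; bids=[#1:4@99] asks=[-]
After op 2 [order #2] limit_sell(price=102, qty=8): fills=none; bids=[#1:4@99] asks=[#2:8@102]
After op 3 [order #3] market_buy(qty=6): fills=#3x#2:6@102; bids=[#1:4@99] asks=[#2:2@102]
After op 4 [order #4] limit_sell(price=96, qty=2): fills=#1x#4:2@99; bids=[#1:2@99] asks=[#2:2@102]
After op 5 [order #5] limit_sell(price=102, qty=4): fills=none; bids=[#1:2@99] asks=[#2:2@102 #5:4@102]
After op 6 cancel(order #1): fills=none; bids=[-] asks=[#2:2@102 #5:4@102]
After op 7 [order #6] limit_sell(price=96, qty=2): fills=none; bids=[-] asks=[#6:2@96 #2:2@102 #5:4@102]
After op 8 [order #7] limit_sell(price=104, qty=5): fills=none; bids=[-] asks=[#6:2@96 #2:2@102 #5:4@102 #7:5@104]
After op 9 [order #8] limit_buy(price=97, qty=7): fills=#8x#6:2@96; bids=[#8:5@97] asks=[#2:2@102 #5:4@102 #7:5@104]

Answer: BIDS (highest first):
  #8: 5@97
ASKS (lowest first):
  #2: 2@102
  #5: 4@102
  #7: 5@104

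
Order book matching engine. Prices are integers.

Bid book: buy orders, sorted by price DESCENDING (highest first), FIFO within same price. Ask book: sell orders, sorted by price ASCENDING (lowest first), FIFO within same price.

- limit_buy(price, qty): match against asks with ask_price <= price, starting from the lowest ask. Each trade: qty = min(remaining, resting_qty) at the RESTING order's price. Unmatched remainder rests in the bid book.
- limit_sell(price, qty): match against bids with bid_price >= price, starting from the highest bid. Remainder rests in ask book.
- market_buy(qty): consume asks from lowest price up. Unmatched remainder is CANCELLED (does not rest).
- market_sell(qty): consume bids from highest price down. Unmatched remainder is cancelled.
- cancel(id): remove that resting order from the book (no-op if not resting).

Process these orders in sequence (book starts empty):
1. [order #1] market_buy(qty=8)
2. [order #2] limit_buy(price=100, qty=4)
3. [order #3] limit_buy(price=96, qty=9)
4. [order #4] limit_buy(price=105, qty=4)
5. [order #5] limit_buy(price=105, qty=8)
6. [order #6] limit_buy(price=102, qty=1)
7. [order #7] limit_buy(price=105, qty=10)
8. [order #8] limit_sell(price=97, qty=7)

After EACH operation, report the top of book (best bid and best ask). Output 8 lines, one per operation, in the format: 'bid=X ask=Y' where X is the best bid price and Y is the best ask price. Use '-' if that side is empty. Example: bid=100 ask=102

Answer: bid=- ask=-
bid=100 ask=-
bid=100 ask=-
bid=105 ask=-
bid=105 ask=-
bid=105 ask=-
bid=105 ask=-
bid=105 ask=-

Derivation:
After op 1 [order #1] market_buy(qty=8): fills=none; bids=[-] asks=[-]
After op 2 [order #2] limit_buy(price=100, qty=4): fills=none; bids=[#2:4@100] asks=[-]
After op 3 [order #3] limit_buy(price=96, qty=9): fills=none; bids=[#2:4@100 #3:9@96] asks=[-]
After op 4 [order #4] limit_buy(price=105, qty=4): fills=none; bids=[#4:4@105 #2:4@100 #3:9@96] asks=[-]
After op 5 [order #5] limit_buy(price=105, qty=8): fills=none; bids=[#4:4@105 #5:8@105 #2:4@100 #3:9@96] asks=[-]
After op 6 [order #6] limit_buy(price=102, qty=1): fills=none; bids=[#4:4@105 #5:8@105 #6:1@102 #2:4@100 #3:9@96] asks=[-]
After op 7 [order #7] limit_buy(price=105, qty=10): fills=none; bids=[#4:4@105 #5:8@105 #7:10@105 #6:1@102 #2:4@100 #3:9@96] asks=[-]
After op 8 [order #8] limit_sell(price=97, qty=7): fills=#4x#8:4@105 #5x#8:3@105; bids=[#5:5@105 #7:10@105 #6:1@102 #2:4@100 #3:9@96] asks=[-]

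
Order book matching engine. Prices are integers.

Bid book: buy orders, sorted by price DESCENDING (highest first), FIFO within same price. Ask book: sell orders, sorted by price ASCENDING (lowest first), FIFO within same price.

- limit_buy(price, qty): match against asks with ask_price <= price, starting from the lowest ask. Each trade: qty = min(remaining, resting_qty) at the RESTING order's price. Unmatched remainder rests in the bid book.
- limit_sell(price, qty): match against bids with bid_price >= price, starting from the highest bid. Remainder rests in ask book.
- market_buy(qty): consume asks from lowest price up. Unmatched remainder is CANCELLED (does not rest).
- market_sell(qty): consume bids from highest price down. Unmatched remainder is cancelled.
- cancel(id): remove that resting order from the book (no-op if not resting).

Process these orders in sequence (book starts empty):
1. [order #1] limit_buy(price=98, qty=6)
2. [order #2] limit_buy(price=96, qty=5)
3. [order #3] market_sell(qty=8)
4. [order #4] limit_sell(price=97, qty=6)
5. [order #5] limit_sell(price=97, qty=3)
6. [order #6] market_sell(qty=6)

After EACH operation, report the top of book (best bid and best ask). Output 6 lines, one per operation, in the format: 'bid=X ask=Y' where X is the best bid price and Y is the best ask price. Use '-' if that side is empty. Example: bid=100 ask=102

After op 1 [order #1] limit_buy(price=98, qty=6): fills=none; bids=[#1:6@98] asks=[-]
After op 2 [order #2] limit_buy(price=96, qty=5): fills=none; bids=[#1:6@98 #2:5@96] asks=[-]
After op 3 [order #3] market_sell(qty=8): fills=#1x#3:6@98 #2x#3:2@96; bids=[#2:3@96] asks=[-]
After op 4 [order #4] limit_sell(price=97, qty=6): fills=none; bids=[#2:3@96] asks=[#4:6@97]
After op 5 [order #5] limit_sell(price=97, qty=3): fills=none; bids=[#2:3@96] asks=[#4:6@97 #5:3@97]
After op 6 [order #6] market_sell(qty=6): fills=#2x#6:3@96; bids=[-] asks=[#4:6@97 #5:3@97]

Answer: bid=98 ask=-
bid=98 ask=-
bid=96 ask=-
bid=96 ask=97
bid=96 ask=97
bid=- ask=97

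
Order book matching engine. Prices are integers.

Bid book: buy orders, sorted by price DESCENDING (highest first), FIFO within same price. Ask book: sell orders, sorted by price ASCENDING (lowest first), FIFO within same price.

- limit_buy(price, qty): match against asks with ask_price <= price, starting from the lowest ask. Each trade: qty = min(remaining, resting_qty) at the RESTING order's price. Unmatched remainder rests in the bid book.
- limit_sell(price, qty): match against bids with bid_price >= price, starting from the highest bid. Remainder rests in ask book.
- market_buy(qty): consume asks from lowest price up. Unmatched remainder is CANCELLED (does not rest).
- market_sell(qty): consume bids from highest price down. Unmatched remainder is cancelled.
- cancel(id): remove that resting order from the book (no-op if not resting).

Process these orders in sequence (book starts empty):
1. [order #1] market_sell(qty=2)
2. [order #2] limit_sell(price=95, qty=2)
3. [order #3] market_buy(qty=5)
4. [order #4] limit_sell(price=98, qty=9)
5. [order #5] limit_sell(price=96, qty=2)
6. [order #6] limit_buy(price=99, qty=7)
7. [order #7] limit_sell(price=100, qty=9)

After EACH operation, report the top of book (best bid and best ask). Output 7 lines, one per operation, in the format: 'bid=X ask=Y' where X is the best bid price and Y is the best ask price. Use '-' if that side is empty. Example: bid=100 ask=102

Answer: bid=- ask=-
bid=- ask=95
bid=- ask=-
bid=- ask=98
bid=- ask=96
bid=- ask=98
bid=- ask=98

Derivation:
After op 1 [order #1] market_sell(qty=2): fills=none; bids=[-] asks=[-]
After op 2 [order #2] limit_sell(price=95, qty=2): fills=none; bids=[-] asks=[#2:2@95]
After op 3 [order #3] market_buy(qty=5): fills=#3x#2:2@95; bids=[-] asks=[-]
After op 4 [order #4] limit_sell(price=98, qty=9): fills=none; bids=[-] asks=[#4:9@98]
After op 5 [order #5] limit_sell(price=96, qty=2): fills=none; bids=[-] asks=[#5:2@96 #4:9@98]
After op 6 [order #6] limit_buy(price=99, qty=7): fills=#6x#5:2@96 #6x#4:5@98; bids=[-] asks=[#4:4@98]
After op 7 [order #7] limit_sell(price=100, qty=9): fills=none; bids=[-] asks=[#4:4@98 #7:9@100]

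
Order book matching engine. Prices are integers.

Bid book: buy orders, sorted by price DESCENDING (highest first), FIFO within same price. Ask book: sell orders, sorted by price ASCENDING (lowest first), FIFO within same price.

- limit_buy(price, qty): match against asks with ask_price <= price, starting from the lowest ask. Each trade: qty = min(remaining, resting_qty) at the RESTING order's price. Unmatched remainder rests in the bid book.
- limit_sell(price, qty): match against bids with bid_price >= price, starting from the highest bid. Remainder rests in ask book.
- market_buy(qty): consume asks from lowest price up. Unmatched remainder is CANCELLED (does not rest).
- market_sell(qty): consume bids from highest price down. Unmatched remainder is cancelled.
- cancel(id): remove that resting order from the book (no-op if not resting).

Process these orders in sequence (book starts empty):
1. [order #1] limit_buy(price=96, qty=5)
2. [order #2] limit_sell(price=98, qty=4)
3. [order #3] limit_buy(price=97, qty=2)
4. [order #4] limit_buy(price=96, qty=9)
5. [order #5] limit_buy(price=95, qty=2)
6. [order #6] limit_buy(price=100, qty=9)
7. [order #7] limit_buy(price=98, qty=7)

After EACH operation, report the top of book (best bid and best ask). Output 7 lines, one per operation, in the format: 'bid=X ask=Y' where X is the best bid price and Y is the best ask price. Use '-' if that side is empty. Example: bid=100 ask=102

After op 1 [order #1] limit_buy(price=96, qty=5): fills=none; bids=[#1:5@96] asks=[-]
After op 2 [order #2] limit_sell(price=98, qty=4): fills=none; bids=[#1:5@96] asks=[#2:4@98]
After op 3 [order #3] limit_buy(price=97, qty=2): fills=none; bids=[#3:2@97 #1:5@96] asks=[#2:4@98]
After op 4 [order #4] limit_buy(price=96, qty=9): fills=none; bids=[#3:2@97 #1:5@96 #4:9@96] asks=[#2:4@98]
After op 5 [order #5] limit_buy(price=95, qty=2): fills=none; bids=[#3:2@97 #1:5@96 #4:9@96 #5:2@95] asks=[#2:4@98]
After op 6 [order #6] limit_buy(price=100, qty=9): fills=#6x#2:4@98; bids=[#6:5@100 #3:2@97 #1:5@96 #4:9@96 #5:2@95] asks=[-]
After op 7 [order #7] limit_buy(price=98, qty=7): fills=none; bids=[#6:5@100 #7:7@98 #3:2@97 #1:5@96 #4:9@96 #5:2@95] asks=[-]

Answer: bid=96 ask=-
bid=96 ask=98
bid=97 ask=98
bid=97 ask=98
bid=97 ask=98
bid=100 ask=-
bid=100 ask=-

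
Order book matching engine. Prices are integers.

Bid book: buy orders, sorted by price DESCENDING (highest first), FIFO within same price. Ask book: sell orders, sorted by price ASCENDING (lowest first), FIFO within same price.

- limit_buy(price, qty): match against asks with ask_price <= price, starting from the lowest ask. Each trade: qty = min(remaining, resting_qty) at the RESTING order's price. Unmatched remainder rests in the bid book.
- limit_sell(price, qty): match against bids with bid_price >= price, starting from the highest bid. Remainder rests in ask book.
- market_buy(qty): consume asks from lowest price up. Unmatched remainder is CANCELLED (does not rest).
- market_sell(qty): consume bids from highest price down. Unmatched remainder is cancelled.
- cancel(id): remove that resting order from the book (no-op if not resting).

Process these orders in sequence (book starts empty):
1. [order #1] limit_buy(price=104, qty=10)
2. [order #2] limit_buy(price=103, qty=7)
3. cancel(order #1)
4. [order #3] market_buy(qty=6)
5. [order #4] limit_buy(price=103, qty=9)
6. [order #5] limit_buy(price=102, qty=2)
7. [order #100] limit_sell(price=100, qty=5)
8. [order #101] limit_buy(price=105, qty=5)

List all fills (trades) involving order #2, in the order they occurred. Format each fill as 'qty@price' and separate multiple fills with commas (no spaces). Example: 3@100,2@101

Answer: 5@103

Derivation:
After op 1 [order #1] limit_buy(price=104, qty=10): fills=none; bids=[#1:10@104] asks=[-]
After op 2 [order #2] limit_buy(price=103, qty=7): fills=none; bids=[#1:10@104 #2:7@103] asks=[-]
After op 3 cancel(order #1): fills=none; bids=[#2:7@103] asks=[-]
After op 4 [order #3] market_buy(qty=6): fills=none; bids=[#2:7@103] asks=[-]
After op 5 [order #4] limit_buy(price=103, qty=9): fills=none; bids=[#2:7@103 #4:9@103] asks=[-]
After op 6 [order #5] limit_buy(price=102, qty=2): fills=none; bids=[#2:7@103 #4:9@103 #5:2@102] asks=[-]
After op 7 [order #100] limit_sell(price=100, qty=5): fills=#2x#100:5@103; bids=[#2:2@103 #4:9@103 #5:2@102] asks=[-]
After op 8 [order #101] limit_buy(price=105, qty=5): fills=none; bids=[#101:5@105 #2:2@103 #4:9@103 #5:2@102] asks=[-]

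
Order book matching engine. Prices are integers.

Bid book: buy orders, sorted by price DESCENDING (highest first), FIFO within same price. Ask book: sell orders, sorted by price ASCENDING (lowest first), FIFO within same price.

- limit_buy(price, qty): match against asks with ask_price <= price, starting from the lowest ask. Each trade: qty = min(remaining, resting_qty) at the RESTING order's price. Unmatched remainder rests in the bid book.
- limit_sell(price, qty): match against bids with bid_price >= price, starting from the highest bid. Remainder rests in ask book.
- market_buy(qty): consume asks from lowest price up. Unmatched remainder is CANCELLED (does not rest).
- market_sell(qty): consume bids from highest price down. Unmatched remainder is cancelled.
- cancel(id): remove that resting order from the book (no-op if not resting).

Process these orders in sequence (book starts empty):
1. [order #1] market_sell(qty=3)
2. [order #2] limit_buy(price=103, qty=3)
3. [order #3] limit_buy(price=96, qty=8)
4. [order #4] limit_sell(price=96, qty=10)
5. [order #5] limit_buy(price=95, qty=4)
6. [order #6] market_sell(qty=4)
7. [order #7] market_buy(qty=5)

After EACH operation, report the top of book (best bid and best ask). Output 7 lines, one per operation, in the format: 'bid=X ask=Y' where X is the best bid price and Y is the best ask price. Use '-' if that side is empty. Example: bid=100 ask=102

Answer: bid=- ask=-
bid=103 ask=-
bid=103 ask=-
bid=96 ask=-
bid=96 ask=-
bid=95 ask=-
bid=95 ask=-

Derivation:
After op 1 [order #1] market_sell(qty=3): fills=none; bids=[-] asks=[-]
After op 2 [order #2] limit_buy(price=103, qty=3): fills=none; bids=[#2:3@103] asks=[-]
After op 3 [order #3] limit_buy(price=96, qty=8): fills=none; bids=[#2:3@103 #3:8@96] asks=[-]
After op 4 [order #4] limit_sell(price=96, qty=10): fills=#2x#4:3@103 #3x#4:7@96; bids=[#3:1@96] asks=[-]
After op 5 [order #5] limit_buy(price=95, qty=4): fills=none; bids=[#3:1@96 #5:4@95] asks=[-]
After op 6 [order #6] market_sell(qty=4): fills=#3x#6:1@96 #5x#6:3@95; bids=[#5:1@95] asks=[-]
After op 7 [order #7] market_buy(qty=5): fills=none; bids=[#5:1@95] asks=[-]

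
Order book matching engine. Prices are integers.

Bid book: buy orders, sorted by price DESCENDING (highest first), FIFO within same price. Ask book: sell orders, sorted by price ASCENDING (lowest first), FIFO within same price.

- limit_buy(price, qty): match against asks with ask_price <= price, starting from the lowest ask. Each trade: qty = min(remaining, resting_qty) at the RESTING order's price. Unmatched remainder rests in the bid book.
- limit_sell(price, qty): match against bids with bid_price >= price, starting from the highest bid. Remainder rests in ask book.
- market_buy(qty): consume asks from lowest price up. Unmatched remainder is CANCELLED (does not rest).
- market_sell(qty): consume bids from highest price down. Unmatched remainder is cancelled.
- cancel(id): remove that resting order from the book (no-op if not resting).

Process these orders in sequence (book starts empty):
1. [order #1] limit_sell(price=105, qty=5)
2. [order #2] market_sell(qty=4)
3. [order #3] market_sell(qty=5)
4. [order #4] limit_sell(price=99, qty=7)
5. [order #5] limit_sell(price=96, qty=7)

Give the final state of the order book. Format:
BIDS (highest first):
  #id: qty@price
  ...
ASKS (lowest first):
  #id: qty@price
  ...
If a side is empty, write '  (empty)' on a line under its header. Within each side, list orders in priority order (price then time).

Answer: BIDS (highest first):
  (empty)
ASKS (lowest first):
  #5: 7@96
  #4: 7@99
  #1: 5@105

Derivation:
After op 1 [order #1] limit_sell(price=105, qty=5): fills=none; bids=[-] asks=[#1:5@105]
After op 2 [order #2] market_sell(qty=4): fills=none; bids=[-] asks=[#1:5@105]
After op 3 [order #3] market_sell(qty=5): fills=none; bids=[-] asks=[#1:5@105]
After op 4 [order #4] limit_sell(price=99, qty=7): fills=none; bids=[-] asks=[#4:7@99 #1:5@105]
After op 5 [order #5] limit_sell(price=96, qty=7): fills=none; bids=[-] asks=[#5:7@96 #4:7@99 #1:5@105]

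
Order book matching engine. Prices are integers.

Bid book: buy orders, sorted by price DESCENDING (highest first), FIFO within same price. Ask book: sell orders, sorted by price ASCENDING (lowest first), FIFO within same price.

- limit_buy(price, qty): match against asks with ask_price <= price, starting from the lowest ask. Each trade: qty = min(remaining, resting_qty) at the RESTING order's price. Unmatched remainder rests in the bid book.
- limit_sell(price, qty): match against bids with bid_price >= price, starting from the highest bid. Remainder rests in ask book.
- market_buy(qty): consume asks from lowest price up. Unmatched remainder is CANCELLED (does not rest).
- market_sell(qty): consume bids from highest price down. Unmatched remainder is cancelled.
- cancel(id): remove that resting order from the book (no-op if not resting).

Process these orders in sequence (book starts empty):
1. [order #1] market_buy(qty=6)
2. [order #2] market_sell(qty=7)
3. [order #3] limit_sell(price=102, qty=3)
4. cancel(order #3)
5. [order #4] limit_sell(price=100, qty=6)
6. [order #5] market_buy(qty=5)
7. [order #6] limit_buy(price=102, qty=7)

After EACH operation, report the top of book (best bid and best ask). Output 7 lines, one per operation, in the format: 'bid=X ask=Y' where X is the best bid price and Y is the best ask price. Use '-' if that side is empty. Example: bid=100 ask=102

After op 1 [order #1] market_buy(qty=6): fills=none; bids=[-] asks=[-]
After op 2 [order #2] market_sell(qty=7): fills=none; bids=[-] asks=[-]
After op 3 [order #3] limit_sell(price=102, qty=3): fills=none; bids=[-] asks=[#3:3@102]
After op 4 cancel(order #3): fills=none; bids=[-] asks=[-]
After op 5 [order #4] limit_sell(price=100, qty=6): fills=none; bids=[-] asks=[#4:6@100]
After op 6 [order #5] market_buy(qty=5): fills=#5x#4:5@100; bids=[-] asks=[#4:1@100]
After op 7 [order #6] limit_buy(price=102, qty=7): fills=#6x#4:1@100; bids=[#6:6@102] asks=[-]

Answer: bid=- ask=-
bid=- ask=-
bid=- ask=102
bid=- ask=-
bid=- ask=100
bid=- ask=100
bid=102 ask=-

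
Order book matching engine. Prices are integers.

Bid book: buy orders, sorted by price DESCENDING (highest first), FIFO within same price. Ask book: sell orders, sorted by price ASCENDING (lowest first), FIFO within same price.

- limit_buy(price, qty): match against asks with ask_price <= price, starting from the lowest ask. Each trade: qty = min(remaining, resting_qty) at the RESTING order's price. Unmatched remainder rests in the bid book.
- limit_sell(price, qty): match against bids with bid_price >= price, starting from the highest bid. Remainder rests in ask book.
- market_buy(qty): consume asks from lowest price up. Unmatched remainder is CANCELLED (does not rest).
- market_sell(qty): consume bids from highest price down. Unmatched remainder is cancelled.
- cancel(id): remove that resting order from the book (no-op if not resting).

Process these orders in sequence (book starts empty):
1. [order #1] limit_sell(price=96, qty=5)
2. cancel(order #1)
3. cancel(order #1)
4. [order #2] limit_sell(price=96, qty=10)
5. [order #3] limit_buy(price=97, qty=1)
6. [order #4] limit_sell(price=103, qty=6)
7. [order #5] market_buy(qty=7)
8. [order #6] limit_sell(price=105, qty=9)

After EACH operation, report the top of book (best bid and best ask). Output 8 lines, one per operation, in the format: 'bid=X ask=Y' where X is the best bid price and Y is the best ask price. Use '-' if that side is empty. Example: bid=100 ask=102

After op 1 [order #1] limit_sell(price=96, qty=5): fills=none; bids=[-] asks=[#1:5@96]
After op 2 cancel(order #1): fills=none; bids=[-] asks=[-]
After op 3 cancel(order #1): fills=none; bids=[-] asks=[-]
After op 4 [order #2] limit_sell(price=96, qty=10): fills=none; bids=[-] asks=[#2:10@96]
After op 5 [order #3] limit_buy(price=97, qty=1): fills=#3x#2:1@96; bids=[-] asks=[#2:9@96]
After op 6 [order #4] limit_sell(price=103, qty=6): fills=none; bids=[-] asks=[#2:9@96 #4:6@103]
After op 7 [order #5] market_buy(qty=7): fills=#5x#2:7@96; bids=[-] asks=[#2:2@96 #4:6@103]
After op 8 [order #6] limit_sell(price=105, qty=9): fills=none; bids=[-] asks=[#2:2@96 #4:6@103 #6:9@105]

Answer: bid=- ask=96
bid=- ask=-
bid=- ask=-
bid=- ask=96
bid=- ask=96
bid=- ask=96
bid=- ask=96
bid=- ask=96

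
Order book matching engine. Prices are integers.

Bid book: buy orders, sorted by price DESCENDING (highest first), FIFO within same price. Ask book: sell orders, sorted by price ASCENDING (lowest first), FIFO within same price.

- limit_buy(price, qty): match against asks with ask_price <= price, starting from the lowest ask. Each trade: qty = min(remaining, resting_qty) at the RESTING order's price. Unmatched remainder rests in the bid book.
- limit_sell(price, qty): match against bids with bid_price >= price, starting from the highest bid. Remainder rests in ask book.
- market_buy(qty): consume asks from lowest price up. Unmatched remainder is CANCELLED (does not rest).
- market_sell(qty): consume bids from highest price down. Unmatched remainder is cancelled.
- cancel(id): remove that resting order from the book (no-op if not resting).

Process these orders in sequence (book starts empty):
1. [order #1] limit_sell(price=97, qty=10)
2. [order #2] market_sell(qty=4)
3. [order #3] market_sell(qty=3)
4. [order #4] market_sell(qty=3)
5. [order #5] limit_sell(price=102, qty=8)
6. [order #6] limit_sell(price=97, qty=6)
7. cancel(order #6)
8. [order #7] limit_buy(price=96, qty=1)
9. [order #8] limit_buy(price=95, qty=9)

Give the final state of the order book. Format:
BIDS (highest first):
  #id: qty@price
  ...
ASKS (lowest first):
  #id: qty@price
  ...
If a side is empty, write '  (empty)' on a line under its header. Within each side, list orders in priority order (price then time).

Answer: BIDS (highest first):
  #7: 1@96
  #8: 9@95
ASKS (lowest first):
  #1: 10@97
  #5: 8@102

Derivation:
After op 1 [order #1] limit_sell(price=97, qty=10): fills=none; bids=[-] asks=[#1:10@97]
After op 2 [order #2] market_sell(qty=4): fills=none; bids=[-] asks=[#1:10@97]
After op 3 [order #3] market_sell(qty=3): fills=none; bids=[-] asks=[#1:10@97]
After op 4 [order #4] market_sell(qty=3): fills=none; bids=[-] asks=[#1:10@97]
After op 5 [order #5] limit_sell(price=102, qty=8): fills=none; bids=[-] asks=[#1:10@97 #5:8@102]
After op 6 [order #6] limit_sell(price=97, qty=6): fills=none; bids=[-] asks=[#1:10@97 #6:6@97 #5:8@102]
After op 7 cancel(order #6): fills=none; bids=[-] asks=[#1:10@97 #5:8@102]
After op 8 [order #7] limit_buy(price=96, qty=1): fills=none; bids=[#7:1@96] asks=[#1:10@97 #5:8@102]
After op 9 [order #8] limit_buy(price=95, qty=9): fills=none; bids=[#7:1@96 #8:9@95] asks=[#1:10@97 #5:8@102]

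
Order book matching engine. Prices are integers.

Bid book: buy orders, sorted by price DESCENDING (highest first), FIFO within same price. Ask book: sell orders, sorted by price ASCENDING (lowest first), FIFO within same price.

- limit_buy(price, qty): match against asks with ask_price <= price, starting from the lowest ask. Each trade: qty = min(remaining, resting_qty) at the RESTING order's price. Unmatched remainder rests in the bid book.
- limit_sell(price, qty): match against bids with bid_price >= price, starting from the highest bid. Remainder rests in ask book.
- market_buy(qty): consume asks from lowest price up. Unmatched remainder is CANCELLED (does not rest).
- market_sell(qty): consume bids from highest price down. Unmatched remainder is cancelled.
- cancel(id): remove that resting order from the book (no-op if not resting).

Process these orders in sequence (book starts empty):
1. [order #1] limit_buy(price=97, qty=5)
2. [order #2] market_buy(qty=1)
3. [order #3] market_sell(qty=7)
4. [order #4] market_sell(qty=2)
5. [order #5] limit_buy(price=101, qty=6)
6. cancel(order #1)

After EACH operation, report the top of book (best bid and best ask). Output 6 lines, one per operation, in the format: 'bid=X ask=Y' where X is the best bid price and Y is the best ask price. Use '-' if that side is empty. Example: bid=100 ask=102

After op 1 [order #1] limit_buy(price=97, qty=5): fills=none; bids=[#1:5@97] asks=[-]
After op 2 [order #2] market_buy(qty=1): fills=none; bids=[#1:5@97] asks=[-]
After op 3 [order #3] market_sell(qty=7): fills=#1x#3:5@97; bids=[-] asks=[-]
After op 4 [order #4] market_sell(qty=2): fills=none; bids=[-] asks=[-]
After op 5 [order #5] limit_buy(price=101, qty=6): fills=none; bids=[#5:6@101] asks=[-]
After op 6 cancel(order #1): fills=none; bids=[#5:6@101] asks=[-]

Answer: bid=97 ask=-
bid=97 ask=-
bid=- ask=-
bid=- ask=-
bid=101 ask=-
bid=101 ask=-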